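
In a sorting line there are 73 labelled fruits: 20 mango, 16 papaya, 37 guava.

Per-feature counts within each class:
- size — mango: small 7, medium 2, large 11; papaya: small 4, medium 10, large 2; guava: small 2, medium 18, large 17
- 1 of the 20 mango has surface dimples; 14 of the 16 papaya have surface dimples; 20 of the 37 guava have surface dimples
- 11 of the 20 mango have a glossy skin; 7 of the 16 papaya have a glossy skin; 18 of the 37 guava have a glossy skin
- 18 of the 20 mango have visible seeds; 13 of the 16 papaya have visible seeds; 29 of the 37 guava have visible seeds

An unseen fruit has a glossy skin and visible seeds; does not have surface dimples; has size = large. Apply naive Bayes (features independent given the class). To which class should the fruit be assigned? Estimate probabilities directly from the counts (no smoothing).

mango

mango: (20/73) × (11/20) × (19/20) × (11/20) × (18/20) ≈ 0.0708596
papaya: (16/73) × (2/16) × (2/16) × (7/16) × (13/16) ≈ 0.00121736
guava: (37/73) × (17/37) × (17/37) × (18/37) × (29/37) ≈ 0.0407981
Highest score → mango.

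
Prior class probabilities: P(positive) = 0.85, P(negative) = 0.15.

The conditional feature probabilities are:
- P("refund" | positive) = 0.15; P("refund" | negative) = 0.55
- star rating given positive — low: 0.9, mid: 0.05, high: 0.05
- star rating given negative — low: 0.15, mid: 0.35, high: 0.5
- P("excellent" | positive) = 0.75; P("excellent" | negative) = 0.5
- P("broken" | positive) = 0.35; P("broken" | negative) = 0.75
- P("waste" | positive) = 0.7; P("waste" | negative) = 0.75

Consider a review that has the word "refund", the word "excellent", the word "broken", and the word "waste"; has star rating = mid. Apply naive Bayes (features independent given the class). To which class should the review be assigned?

negative

positive: 0.85 × 0.15 × 0.05 × 0.75 × 0.35 × 0.7 = 0.00117140625
negative: 0.15 × 0.55 × 0.35 × 0.5 × 0.75 × 0.75 = 0.00812109375
Highest score → negative.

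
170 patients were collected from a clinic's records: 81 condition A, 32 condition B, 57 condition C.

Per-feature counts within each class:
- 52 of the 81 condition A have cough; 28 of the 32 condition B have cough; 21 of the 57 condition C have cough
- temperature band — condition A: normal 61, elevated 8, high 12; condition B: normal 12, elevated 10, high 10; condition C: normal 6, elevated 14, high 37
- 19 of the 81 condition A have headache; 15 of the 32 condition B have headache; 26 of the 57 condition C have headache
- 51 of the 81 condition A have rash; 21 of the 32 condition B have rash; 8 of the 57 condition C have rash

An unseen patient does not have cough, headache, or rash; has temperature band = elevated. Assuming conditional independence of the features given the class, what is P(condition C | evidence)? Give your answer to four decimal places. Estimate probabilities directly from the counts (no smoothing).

condition A: (81/170) × (29/81) × (8/81) × (62/81) × (30/81) ≈ 0.00477636
condition B: (32/170) × (4/32) × (10/32) × (17/32) × (11/32) = 0.0013427734375
condition C: (57/170) × (36/57) × (14/57) × (31/57) × (49/57) ≈ 0.0243173
P(condition C | x) = 0.0243173 / 0.0304364334375 ≈ 0.7990

0.7990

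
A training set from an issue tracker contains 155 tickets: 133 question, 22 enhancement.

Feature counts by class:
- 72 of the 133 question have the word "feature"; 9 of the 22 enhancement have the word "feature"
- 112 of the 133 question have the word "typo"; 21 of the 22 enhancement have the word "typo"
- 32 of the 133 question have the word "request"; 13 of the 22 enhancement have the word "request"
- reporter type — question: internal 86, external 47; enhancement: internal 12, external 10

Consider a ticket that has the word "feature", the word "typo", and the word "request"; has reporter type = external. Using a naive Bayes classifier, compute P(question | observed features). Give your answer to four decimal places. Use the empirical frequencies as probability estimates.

question: (133/155) × (72/133) × (112/133) × (32/133) × (47/133) ≈ 0.0332592
enhancement: (22/155) × (9/22) × (21/22) × (13/22) × (10/22) ≈ 0.0148869
P(question | x) = 0.0332592 / 0.0481461 ≈ 0.6908

0.6908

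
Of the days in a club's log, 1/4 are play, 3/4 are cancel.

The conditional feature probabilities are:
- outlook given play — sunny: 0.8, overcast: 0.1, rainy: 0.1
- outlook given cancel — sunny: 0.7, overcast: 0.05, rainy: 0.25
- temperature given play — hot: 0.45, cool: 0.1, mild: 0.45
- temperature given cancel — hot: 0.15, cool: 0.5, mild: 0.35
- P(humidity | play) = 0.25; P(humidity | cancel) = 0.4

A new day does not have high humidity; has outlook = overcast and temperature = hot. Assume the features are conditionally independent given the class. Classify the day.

play

play: 0.25 × 0.1 × 0.45 × (1−0.25) = 0.0084375
cancel: 0.75 × 0.05 × 0.15 × (1−0.4) = 0.003375
Highest score → play.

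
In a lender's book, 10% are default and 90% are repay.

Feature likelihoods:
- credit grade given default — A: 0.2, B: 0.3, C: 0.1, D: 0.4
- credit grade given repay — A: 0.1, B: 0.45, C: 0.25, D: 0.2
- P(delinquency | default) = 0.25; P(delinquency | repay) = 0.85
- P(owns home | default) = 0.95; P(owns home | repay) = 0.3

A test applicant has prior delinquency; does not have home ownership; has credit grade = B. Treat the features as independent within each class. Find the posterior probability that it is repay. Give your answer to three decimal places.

0.998

default: 0.1 × 0.3 × 0.25 × (1−0.95) = 0.000375
repay: 0.9 × 0.45 × 0.85 × (1−0.3) = 0.240975
P(repay | x) = 0.240975 / 0.24135 ≈ 0.998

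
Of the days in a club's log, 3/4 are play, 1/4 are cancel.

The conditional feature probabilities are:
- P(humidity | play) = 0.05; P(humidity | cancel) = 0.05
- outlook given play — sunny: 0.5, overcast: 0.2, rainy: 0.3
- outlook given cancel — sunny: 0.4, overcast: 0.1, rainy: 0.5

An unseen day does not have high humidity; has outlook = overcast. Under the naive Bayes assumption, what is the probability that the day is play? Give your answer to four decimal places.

play: 0.75 × (1−0.05) × 0.2 = 0.1425
cancel: 0.25 × (1−0.05) × 0.1 = 0.02375
P(play | x) = 0.1425 / 0.16625 ≈ 0.8571

0.8571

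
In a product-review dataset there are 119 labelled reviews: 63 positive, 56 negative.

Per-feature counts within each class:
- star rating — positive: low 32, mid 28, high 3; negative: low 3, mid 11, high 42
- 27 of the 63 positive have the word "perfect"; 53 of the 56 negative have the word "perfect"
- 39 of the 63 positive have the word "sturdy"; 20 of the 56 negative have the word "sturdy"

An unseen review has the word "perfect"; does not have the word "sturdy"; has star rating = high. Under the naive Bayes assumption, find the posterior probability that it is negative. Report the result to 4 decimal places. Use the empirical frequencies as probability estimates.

positive: (63/119) × (3/63) × (27/63) × (24/63) ≈ 0.00411593
negative: (56/119) × (42/56) × (53/56) × (36/56) ≈ 0.214736
P(negative | x) = 0.214736 / 0.21885193 ≈ 0.9812

0.9812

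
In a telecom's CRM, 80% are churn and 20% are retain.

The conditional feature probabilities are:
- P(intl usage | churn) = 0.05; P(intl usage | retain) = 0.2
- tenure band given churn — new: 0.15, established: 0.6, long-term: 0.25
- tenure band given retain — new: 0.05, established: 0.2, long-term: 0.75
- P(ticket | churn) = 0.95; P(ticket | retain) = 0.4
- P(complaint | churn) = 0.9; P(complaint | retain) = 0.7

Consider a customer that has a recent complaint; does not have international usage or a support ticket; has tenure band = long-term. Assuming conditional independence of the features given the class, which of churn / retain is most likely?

retain

churn: 0.8 × (1−0.05) × 0.25 × (1−0.95) × 0.9 = 0.00855
retain: 0.2 × (1−0.2) × 0.75 × (1−0.4) × 0.7 = 0.0504
Highest score → retain.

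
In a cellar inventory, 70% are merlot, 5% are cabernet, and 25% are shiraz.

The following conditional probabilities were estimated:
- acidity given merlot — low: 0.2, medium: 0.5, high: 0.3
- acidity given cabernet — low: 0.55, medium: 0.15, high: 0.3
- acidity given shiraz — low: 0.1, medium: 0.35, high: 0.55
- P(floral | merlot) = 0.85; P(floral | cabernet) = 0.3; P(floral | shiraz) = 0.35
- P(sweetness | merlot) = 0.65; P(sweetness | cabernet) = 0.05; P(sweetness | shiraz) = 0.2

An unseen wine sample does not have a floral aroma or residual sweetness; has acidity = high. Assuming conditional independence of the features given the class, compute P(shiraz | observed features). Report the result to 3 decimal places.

0.773

merlot: 0.7 × 0.3 × (1−0.85) × (1−0.65) = 0.011025
cabernet: 0.05 × 0.3 × (1−0.3) × (1−0.05) = 0.009975
shiraz: 0.25 × 0.55 × (1−0.35) × (1−0.2) = 0.0715
P(shiraz | x) = 0.0715 / 0.0925 ≈ 0.773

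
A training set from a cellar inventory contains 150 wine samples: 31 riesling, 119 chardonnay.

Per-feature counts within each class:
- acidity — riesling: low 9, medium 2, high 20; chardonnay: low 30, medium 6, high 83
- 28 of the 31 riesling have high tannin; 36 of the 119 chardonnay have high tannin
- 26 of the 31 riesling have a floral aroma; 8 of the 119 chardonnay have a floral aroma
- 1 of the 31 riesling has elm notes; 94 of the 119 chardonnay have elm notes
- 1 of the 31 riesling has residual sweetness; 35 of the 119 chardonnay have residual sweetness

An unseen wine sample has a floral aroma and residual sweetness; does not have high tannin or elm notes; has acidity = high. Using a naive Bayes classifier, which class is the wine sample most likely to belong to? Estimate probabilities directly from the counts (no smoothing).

riesling: (31/150) × (20/31) × (3/31) × (26/31) × (30/31) × (1/31) ≈ 0.000337837
chardonnay: (119/150) × (83/119) × (83/119) × (8/119) × (25/119) × (35/119) ≈ 0.00160315
Highest score → chardonnay.

chardonnay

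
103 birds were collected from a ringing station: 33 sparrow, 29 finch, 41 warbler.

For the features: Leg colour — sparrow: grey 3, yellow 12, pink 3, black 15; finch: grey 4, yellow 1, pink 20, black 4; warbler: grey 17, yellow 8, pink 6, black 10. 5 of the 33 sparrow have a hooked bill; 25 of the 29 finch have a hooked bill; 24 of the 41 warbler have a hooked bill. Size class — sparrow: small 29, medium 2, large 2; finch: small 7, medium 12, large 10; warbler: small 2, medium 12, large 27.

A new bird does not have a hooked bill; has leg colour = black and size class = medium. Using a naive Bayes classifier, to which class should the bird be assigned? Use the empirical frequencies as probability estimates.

warbler

sparrow: (33/103) × (15/33) × (28/33) × (2/33) ≈ 0.00748883
finch: (29/103) × (4/29) × (4/29) × (12/29) ≈ 0.0022165
warbler: (41/103) × (10/41) × (17/41) × (12/41) ≈ 0.0117822
Highest score → warbler.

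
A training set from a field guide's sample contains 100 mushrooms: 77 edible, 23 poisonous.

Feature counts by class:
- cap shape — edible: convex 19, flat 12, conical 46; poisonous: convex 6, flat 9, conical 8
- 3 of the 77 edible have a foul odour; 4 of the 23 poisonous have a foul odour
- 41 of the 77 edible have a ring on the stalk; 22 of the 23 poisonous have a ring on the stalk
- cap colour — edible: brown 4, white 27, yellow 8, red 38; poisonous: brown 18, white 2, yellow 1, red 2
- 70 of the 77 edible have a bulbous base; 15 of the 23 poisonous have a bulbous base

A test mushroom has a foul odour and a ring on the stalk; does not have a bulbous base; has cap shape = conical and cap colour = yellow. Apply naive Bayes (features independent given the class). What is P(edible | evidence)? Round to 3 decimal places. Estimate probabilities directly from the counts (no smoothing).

edible: (77/100) × (46/77) × (3/77) × (41/77) × (8/77) × (7/77) ≈ 0.0000901339
poisonous: (23/100) × (8/23) × (4/23) × (22/23) × (1/23) × (8/23) ≈ 0.000201257
P(edible | x) = 0.0000901339 / 0.0002913909 ≈ 0.309

0.309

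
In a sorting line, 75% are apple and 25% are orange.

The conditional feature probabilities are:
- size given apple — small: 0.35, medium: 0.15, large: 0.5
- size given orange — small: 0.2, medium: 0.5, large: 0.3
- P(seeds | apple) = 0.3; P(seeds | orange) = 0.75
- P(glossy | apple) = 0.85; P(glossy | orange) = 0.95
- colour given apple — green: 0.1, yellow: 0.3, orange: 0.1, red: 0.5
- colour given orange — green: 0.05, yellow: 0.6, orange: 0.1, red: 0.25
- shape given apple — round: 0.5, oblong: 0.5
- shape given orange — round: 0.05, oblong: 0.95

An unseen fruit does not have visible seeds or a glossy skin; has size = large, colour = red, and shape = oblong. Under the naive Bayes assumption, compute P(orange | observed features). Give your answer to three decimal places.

apple: 0.75 × 0.5 × (1−0.3) × (1−0.85) × 0.5 × 0.5 = 0.00984375
orange: 0.25 × 0.3 × (1−0.75) × (1−0.95) × 0.25 × 0.95 = 0.00022265625
P(orange | x) = 0.00022265625 / 0.01006640625 ≈ 0.022

0.022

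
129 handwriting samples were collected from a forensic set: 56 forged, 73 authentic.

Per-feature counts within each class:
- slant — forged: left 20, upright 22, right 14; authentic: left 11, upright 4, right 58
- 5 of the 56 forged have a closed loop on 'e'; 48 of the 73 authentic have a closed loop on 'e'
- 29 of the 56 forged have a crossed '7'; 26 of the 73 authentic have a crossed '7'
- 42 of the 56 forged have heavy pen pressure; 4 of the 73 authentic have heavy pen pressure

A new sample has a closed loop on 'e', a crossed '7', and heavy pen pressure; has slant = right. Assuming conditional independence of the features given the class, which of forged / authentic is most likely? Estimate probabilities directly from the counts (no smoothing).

forged: (56/129) × (14/56) × (5/56) × (29/56) × (42/56) ≈ 0.0037635
authentic: (73/129) × (58/73) × (48/73) × (26/73) × (4/73) ≈ 0.00576958
Highest score → authentic.

authentic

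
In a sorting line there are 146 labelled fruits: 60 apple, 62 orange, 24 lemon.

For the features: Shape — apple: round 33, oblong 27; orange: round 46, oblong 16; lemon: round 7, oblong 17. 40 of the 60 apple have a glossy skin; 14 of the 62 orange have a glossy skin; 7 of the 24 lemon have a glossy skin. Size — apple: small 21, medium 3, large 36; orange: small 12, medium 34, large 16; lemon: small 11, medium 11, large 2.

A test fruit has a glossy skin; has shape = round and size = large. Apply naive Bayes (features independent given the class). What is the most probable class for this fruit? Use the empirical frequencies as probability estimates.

apple: (60/146) × (33/60) × (40/60) × (36/60) ≈ 0.090411
orange: (62/146) × (46/62) × (14/62) × (16/62) ≈ 0.0183599
lemon: (24/146) × (7/24) × (7/24) × (2/24) ≈ 0.00116533
Highest score → apple.

apple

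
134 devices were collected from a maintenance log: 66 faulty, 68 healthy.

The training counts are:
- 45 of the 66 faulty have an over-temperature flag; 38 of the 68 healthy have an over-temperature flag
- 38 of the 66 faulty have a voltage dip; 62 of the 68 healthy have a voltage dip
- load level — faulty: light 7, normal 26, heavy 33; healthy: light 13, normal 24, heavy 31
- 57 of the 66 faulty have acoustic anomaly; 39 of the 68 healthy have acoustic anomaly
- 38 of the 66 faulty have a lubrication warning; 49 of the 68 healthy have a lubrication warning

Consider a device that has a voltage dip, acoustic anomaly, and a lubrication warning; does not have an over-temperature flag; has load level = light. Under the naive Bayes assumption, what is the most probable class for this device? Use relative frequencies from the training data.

faulty: (66/134) × (21/66) × (38/66) × (7/66) × (57/66) × (38/66) ≈ 0.0047586
healthy: (68/134) × (30/68) × (62/68) × (13/68) × (39/68) × (49/68) ≈ 0.0161279
Highest score → healthy.

healthy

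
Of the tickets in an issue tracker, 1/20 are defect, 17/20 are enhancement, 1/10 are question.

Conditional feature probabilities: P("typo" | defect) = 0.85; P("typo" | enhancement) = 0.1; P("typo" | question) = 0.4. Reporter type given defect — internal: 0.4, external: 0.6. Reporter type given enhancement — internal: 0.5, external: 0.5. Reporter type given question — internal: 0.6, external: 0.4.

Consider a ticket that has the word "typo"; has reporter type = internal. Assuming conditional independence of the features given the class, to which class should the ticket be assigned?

defect: 0.05 × 0.85 × 0.4 = 0.017
enhancement: 0.85 × 0.1 × 0.5 = 0.0425
question: 0.1 × 0.4 × 0.6 = 0.024
Highest score → enhancement.

enhancement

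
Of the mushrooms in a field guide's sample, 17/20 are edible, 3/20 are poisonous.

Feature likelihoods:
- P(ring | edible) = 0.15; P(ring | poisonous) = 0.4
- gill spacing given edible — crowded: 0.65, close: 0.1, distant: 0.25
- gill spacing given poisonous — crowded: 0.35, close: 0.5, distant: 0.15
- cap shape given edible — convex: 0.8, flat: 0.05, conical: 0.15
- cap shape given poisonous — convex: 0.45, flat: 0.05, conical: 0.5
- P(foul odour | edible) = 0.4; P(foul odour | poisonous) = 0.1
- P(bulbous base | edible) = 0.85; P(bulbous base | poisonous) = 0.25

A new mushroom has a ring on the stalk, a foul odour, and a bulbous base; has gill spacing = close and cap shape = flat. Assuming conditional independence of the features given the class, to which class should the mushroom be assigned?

edible

edible: 0.85 × 0.15 × 0.1 × 0.05 × 0.4 × 0.85 = 0.00021675
poisonous: 0.15 × 0.4 × 0.5 × 0.05 × 0.1 × 0.25 = 0.0000375
Highest score → edible.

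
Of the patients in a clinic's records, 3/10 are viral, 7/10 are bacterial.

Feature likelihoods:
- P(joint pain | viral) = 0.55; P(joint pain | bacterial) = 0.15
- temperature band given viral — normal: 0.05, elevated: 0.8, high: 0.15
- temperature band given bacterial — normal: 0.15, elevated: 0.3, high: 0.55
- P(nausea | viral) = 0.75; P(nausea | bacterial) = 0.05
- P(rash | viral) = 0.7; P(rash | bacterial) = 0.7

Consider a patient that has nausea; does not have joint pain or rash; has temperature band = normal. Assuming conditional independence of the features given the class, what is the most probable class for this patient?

viral

viral: 0.3 × (1−0.55) × 0.05 × 0.75 × (1−0.7) = 0.00151875
bacterial: 0.7 × (1−0.15) × 0.15 × 0.05 × (1−0.7) = 0.00133875
Highest score → viral.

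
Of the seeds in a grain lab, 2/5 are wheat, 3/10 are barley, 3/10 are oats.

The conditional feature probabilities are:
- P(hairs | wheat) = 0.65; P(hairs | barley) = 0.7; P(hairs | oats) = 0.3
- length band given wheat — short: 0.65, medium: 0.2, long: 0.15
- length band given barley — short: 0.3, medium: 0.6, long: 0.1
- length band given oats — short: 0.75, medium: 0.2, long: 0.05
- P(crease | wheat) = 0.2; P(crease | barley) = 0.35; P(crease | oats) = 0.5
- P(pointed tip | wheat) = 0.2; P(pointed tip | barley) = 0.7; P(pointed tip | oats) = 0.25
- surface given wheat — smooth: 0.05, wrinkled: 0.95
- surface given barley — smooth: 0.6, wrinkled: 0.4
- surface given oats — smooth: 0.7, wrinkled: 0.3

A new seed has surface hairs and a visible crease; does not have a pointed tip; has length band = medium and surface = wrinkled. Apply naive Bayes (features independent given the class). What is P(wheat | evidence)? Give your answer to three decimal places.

wheat: 0.4 × 0.65 × 0.2 × 0.2 × (1−0.2) × 0.95 = 0.007904
barley: 0.3 × 0.7 × 0.6 × 0.35 × (1−0.7) × 0.4 = 0.005292
oats: 0.3 × 0.3 × 0.2 × 0.5 × (1−0.25) × 0.3 = 0.002025
P(wheat | x) = 0.007904 / 0.015221 ≈ 0.519

0.519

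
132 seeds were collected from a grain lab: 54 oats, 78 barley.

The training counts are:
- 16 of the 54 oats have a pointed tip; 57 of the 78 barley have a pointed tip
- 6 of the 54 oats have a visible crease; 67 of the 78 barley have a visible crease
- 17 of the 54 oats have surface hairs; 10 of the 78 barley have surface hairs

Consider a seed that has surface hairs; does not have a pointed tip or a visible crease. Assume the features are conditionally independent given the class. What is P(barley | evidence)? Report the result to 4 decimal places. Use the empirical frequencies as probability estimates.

oats: (54/132) × (38/54) × (48/54) × (17/54) ≈ 0.0805587
barley: (78/132) × (21/78) × (11/78) × (10/78) ≈ 0.0028764
P(barley | x) = 0.0028764 / 0.0834351 ≈ 0.0345

0.0345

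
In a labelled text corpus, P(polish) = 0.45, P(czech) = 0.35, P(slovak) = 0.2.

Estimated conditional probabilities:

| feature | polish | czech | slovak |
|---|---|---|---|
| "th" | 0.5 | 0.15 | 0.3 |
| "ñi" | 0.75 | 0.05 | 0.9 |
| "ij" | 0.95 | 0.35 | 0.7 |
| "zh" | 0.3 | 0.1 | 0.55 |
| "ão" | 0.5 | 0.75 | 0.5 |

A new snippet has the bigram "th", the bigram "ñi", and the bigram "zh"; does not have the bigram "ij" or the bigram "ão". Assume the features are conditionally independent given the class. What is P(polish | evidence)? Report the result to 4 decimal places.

polish: 0.45 × 0.5 × 0.75 × (1−0.95) × 0.3 × (1−0.5) = 0.001265625
czech: 0.35 × 0.15 × 0.05 × (1−0.35) × 0.1 × (1−0.75) = 0.00004265625
slovak: 0.2 × 0.3 × 0.9 × (1−0.7) × 0.55 × (1−0.5) = 0.004455
P(polish | x) = 0.001265625 / 0.00576328125 ≈ 0.2196

0.2196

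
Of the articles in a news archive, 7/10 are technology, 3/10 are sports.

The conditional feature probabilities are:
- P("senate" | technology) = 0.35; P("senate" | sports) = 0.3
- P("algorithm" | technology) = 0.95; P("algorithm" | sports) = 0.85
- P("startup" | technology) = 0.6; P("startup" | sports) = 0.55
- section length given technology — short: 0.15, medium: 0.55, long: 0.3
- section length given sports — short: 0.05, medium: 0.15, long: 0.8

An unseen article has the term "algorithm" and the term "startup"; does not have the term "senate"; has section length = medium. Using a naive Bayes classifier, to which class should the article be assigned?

technology

technology: 0.7 × (1−0.35) × 0.95 × 0.6 × 0.55 = 0.1426425
sports: 0.3 × (1−0.3) × 0.85 × 0.55 × 0.15 = 0.01472625
Highest score → technology.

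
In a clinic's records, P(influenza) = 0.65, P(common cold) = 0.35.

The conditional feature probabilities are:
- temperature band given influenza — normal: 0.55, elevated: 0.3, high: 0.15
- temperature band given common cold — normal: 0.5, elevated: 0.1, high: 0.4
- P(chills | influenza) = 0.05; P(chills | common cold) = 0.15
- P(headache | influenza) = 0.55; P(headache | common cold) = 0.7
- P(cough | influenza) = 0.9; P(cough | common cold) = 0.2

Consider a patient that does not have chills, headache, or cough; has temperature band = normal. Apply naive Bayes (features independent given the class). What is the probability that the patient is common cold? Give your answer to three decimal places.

influenza: 0.65 × 0.55 × (1−0.05) × (1−0.55) × (1−0.9) = 0.015283125
common cold: 0.35 × 0.5 × (1−0.15) × (1−0.7) × (1−0.2) = 0.0357
P(common cold | x) = 0.0357 / 0.050983125 ≈ 0.700

0.700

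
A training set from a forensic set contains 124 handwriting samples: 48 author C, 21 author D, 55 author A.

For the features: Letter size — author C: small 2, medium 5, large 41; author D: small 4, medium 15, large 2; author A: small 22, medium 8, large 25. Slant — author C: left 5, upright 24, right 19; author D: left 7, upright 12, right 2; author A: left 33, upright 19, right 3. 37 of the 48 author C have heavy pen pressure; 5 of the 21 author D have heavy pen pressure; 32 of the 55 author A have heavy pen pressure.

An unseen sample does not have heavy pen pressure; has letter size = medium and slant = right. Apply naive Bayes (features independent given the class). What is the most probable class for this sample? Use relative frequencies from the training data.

author D

author C: (48/124) × (5/48) × (19/48) × (11/48) ≈ 0.00365773
author D: (21/124) × (15/21) × (2/21) × (16/21) ≈ 0.0087777
author A: (55/124) × (8/55) × (3/55) × (23/55) ≈ 0.00147161
Highest score → author D.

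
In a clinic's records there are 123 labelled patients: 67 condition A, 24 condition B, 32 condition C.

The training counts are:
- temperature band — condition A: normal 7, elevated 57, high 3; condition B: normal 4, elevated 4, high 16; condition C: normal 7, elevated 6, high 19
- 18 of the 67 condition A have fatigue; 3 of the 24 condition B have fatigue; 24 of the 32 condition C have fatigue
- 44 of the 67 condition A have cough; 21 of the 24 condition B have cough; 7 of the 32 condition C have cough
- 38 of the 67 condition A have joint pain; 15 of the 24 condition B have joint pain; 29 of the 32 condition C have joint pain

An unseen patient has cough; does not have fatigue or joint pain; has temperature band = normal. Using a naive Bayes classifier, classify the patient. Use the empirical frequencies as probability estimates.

condition A: (67/123) × (7/67) × (49/67) × (44/67) × (29/67) ≈ 0.0118308
condition B: (24/123) × (4/24) × (21/24) × (21/24) × (9/24) ≈ 0.00933689
condition C: (32/123) × (7/32) × (8/32) × (7/32) × (3/32) ≈ 0.000291778
Highest score → condition A.

condition A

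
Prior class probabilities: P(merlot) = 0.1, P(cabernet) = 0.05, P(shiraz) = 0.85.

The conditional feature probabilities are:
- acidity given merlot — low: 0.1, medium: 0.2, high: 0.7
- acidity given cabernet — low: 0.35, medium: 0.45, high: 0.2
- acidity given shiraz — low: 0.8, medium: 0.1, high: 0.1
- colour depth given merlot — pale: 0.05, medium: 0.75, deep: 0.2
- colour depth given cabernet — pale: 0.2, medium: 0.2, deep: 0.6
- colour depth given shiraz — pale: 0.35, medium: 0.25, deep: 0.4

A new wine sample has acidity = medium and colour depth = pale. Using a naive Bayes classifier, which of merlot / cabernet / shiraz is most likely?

merlot: 0.1 × 0.2 × 0.05 = 0.001
cabernet: 0.05 × 0.45 × 0.2 = 0.0045
shiraz: 0.85 × 0.1 × 0.35 = 0.02975
Highest score → shiraz.

shiraz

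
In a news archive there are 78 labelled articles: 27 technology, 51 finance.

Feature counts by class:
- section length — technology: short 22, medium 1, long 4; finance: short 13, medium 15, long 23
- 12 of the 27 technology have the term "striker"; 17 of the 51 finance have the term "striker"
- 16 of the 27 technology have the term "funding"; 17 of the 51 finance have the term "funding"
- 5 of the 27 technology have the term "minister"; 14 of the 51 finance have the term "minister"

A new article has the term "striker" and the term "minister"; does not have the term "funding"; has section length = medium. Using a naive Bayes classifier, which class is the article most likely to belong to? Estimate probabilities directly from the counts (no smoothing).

technology: (27/78) × (1/27) × (12/27) × (11/27) × (5/27) ≈ 0.000429891
finance: (51/78) × (15/51) × (17/51) × (34/51) × (14/51) ≈ 0.0117312
Highest score → finance.

finance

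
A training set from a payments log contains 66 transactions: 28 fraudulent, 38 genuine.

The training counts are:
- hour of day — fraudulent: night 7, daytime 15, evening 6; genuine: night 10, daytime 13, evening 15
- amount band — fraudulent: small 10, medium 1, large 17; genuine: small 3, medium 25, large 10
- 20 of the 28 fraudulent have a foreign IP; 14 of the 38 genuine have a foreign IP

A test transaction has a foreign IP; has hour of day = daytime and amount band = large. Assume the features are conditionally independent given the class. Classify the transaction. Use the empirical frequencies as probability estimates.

fraudulent: (28/66) × (15/28) × (17/28) × (20/28) ≈ 0.0985622
genuine: (38/66) × (13/38) × (10/38) × (14/38) ≈ 0.0190968
Highest score → fraudulent.

fraudulent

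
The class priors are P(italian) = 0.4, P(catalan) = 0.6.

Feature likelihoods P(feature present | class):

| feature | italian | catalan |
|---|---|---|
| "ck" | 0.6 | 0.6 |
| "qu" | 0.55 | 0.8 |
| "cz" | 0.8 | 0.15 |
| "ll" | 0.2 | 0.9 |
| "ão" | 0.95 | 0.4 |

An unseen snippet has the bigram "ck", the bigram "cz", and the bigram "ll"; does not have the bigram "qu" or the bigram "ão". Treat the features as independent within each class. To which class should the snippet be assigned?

italian: 0.4 × 0.6 × (1−0.55) × 0.8 × 0.2 × (1−0.95) = 0.000864
catalan: 0.6 × 0.6 × (1−0.8) × 0.15 × 0.9 × (1−0.4) = 0.005832
Highest score → catalan.

catalan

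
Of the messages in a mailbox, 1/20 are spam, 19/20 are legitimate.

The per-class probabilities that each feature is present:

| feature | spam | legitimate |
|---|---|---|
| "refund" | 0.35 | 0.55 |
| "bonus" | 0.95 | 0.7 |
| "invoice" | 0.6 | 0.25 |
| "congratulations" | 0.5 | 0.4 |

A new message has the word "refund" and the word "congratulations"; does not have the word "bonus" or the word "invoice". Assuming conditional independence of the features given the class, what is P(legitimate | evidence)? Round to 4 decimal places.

spam: 0.05 × 0.35 × (1−0.95) × (1−0.6) × 0.5 = 0.000175
legitimate: 0.95 × 0.55 × (1−0.7) × (1−0.25) × 0.4 = 0.047025
P(legitimate | x) = 0.047025 / 0.0472 ≈ 0.9963

0.9963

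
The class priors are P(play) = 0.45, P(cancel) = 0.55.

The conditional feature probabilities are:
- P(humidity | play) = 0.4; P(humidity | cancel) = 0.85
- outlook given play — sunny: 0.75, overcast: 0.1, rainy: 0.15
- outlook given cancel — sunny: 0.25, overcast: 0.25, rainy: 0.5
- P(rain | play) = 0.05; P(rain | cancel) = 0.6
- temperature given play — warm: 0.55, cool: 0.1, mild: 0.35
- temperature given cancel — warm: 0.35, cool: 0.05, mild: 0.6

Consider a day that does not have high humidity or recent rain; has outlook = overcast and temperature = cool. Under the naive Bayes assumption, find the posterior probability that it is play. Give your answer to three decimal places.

0.861

play: 0.45 × (1−0.4) × 0.1 × (1−0.05) × 0.1 = 0.002565
cancel: 0.55 × (1−0.85) × 0.25 × (1−0.6) × 0.05 = 0.0004125
P(play | x) = 0.002565 / 0.0029775 ≈ 0.861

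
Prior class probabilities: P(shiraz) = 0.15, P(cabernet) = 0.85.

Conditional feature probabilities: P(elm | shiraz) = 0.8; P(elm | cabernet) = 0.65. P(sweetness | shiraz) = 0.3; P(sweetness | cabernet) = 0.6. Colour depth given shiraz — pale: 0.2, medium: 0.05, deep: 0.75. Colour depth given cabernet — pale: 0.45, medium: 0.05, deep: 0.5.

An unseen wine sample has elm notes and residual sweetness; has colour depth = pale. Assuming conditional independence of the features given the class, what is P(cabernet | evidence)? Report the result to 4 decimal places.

0.9540

shiraz: 0.15 × 0.8 × 0.3 × 0.2 = 0.0072
cabernet: 0.85 × 0.65 × 0.6 × 0.45 = 0.149175
P(cabernet | x) = 0.149175 / 0.156375 ≈ 0.9540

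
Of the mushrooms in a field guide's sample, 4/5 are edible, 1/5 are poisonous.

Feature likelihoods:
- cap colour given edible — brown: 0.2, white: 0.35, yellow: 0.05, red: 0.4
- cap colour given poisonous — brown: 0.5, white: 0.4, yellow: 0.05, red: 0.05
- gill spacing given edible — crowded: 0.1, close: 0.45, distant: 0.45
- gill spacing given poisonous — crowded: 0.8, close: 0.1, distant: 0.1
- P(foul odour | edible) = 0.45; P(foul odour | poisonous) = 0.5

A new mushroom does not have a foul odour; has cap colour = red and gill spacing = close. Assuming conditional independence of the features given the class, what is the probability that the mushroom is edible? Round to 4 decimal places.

0.9937

edible: 0.8 × 0.4 × 0.45 × (1−0.45) = 0.0792
poisonous: 0.2 × 0.05 × 0.1 × (1−0.5) = 0.0005
P(edible | x) = 0.0792 / 0.0797 ≈ 0.9937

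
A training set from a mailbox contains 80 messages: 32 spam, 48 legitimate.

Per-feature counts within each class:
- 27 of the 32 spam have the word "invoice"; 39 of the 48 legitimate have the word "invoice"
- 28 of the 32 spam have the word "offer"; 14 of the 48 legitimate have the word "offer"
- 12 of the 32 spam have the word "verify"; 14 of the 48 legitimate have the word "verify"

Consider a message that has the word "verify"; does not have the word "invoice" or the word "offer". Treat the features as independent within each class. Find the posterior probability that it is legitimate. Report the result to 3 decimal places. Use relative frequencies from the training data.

spam: (32/80) × (5/32) × (4/32) × (12/32) = 0.0029296875
legitimate: (48/80) × (9/48) × (34/48) × (14/48) = 0.0232421875
P(legitimate | x) = 0.0232421875 / 0.026171875 ≈ 0.888

0.888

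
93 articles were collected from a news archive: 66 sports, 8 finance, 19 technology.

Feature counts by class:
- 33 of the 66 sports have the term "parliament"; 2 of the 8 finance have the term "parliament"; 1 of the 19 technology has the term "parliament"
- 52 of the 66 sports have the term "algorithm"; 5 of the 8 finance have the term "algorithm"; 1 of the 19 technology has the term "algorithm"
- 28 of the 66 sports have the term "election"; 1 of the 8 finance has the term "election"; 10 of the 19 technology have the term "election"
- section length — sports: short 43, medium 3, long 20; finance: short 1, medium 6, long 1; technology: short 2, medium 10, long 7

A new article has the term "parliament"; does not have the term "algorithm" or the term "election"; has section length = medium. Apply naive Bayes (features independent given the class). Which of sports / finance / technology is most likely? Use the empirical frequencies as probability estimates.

sports: (66/93) × (33/66) × (14/66) × (38/66) × (3/66) ≈ 0.00196985
finance: (8/93) × (2/8) × (3/8) × (7/8) × (6/8) ≈ 0.00529234
technology: (19/93) × (1/19) × (18/19) × (9/19) × (10/19) ≈ 0.00253963
Highest score → finance.

finance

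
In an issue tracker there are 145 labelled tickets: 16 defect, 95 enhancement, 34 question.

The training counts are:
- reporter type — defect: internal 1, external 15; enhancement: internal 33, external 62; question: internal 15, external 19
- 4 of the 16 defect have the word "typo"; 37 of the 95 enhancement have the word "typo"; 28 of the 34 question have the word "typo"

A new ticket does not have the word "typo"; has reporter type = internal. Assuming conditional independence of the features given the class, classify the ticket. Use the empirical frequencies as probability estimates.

defect: (16/145) × (1/16) × (12/16) ≈ 0.00517241
enhancement: (95/145) × (33/95) × (58/95) ≈ 0.138947
question: (34/145) × (15/34) × (6/34) ≈ 0.0182556
Highest score → enhancement.

enhancement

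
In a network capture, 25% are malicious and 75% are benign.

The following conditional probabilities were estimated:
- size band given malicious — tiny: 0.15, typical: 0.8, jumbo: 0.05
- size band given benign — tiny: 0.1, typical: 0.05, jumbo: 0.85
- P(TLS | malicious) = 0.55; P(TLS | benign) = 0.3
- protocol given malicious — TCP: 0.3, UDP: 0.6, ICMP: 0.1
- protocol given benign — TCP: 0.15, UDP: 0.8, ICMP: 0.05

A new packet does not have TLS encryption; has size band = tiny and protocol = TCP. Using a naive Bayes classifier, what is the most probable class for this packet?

malicious: 0.25 × 0.15 × (1−0.55) × 0.3 = 0.0050625
benign: 0.75 × 0.1 × (1−0.3) × 0.15 = 0.007875
Highest score → benign.

benign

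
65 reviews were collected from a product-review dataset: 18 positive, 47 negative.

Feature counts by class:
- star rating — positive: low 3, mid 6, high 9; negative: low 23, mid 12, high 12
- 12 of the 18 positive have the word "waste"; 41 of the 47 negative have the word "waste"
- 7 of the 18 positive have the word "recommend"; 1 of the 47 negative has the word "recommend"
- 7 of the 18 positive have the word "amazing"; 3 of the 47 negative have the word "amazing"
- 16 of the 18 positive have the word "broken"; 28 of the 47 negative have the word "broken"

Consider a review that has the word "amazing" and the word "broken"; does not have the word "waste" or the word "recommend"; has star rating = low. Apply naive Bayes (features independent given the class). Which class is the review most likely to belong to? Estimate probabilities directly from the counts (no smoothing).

positive: (18/65) × (3/18) × (6/18) × (11/18) × (7/18) × (16/18) ≈ 0.00324997
negative: (47/65) × (23/47) × (6/47) × (46/47) × (3/47) × (28/47) ≈ 0.00168117
Highest score → positive.

positive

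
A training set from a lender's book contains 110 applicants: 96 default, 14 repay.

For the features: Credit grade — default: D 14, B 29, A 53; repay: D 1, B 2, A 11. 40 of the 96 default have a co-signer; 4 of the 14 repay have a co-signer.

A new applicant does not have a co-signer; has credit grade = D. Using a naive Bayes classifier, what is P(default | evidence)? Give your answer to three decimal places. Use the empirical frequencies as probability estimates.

0.920

default: (96/110) × (14/96) × (56/96) ≈ 0.0742424
repay: (14/110) × (1/14) × (10/14) ≈ 0.00649351
P(default | x) = 0.0742424 / 0.08073591 ≈ 0.920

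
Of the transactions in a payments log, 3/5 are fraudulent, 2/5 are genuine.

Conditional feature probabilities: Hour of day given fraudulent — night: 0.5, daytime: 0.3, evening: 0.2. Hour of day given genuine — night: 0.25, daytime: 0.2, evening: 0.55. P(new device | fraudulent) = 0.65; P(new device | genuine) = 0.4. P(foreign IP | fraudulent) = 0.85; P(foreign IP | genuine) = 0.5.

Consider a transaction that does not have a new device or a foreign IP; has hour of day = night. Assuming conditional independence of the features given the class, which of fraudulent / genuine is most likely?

genuine

fraudulent: 0.6 × 0.5 × (1−0.65) × (1−0.85) = 0.01575
genuine: 0.4 × 0.25 × (1−0.4) × (1−0.5) = 0.03
Highest score → genuine.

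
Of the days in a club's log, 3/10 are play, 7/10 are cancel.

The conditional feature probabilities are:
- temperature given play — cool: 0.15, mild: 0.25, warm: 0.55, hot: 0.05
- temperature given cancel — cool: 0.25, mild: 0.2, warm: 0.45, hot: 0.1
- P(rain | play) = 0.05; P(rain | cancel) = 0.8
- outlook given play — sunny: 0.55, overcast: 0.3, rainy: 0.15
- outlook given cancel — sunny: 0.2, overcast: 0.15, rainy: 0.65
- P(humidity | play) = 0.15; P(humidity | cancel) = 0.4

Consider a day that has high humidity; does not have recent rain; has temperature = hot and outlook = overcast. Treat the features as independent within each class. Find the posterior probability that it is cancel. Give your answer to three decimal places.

play: 0.3 × 0.05 × (1−0.05) × 0.3 × 0.15 = 0.00064125
cancel: 0.7 × 0.1 × (1−0.8) × 0.15 × 0.4 = 0.00084
P(cancel | x) = 0.00084 / 0.00148125 ≈ 0.567

0.567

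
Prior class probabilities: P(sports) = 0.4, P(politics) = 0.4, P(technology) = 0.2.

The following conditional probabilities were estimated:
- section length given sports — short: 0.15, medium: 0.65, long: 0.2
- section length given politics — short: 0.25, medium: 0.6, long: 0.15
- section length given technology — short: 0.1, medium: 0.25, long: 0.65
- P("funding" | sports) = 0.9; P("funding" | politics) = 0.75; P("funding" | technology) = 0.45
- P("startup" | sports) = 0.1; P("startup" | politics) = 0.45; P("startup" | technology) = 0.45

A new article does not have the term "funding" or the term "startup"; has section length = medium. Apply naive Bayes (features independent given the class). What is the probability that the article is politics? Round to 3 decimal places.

0.461

sports: 0.4 × 0.65 × (1−0.9) × (1−0.1) = 0.0234
politics: 0.4 × 0.6 × (1−0.75) × (1−0.45) = 0.033
technology: 0.2 × 0.25 × (1−0.45) × (1−0.45) = 0.015125
P(politics | x) = 0.033 / 0.071525 ≈ 0.461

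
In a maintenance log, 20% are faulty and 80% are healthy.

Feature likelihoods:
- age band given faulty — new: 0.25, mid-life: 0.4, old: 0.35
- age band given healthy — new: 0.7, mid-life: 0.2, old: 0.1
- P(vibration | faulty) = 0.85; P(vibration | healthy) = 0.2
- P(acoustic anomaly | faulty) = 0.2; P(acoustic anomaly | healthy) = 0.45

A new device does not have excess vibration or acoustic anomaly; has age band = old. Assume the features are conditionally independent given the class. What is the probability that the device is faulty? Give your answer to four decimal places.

faulty: 0.2 × 0.35 × (1−0.85) × (1−0.2) = 0.0084
healthy: 0.8 × 0.1 × (1−0.2) × (1−0.45) = 0.0352
P(faulty | x) = 0.0084 / 0.0436 ≈ 0.1927

0.1927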